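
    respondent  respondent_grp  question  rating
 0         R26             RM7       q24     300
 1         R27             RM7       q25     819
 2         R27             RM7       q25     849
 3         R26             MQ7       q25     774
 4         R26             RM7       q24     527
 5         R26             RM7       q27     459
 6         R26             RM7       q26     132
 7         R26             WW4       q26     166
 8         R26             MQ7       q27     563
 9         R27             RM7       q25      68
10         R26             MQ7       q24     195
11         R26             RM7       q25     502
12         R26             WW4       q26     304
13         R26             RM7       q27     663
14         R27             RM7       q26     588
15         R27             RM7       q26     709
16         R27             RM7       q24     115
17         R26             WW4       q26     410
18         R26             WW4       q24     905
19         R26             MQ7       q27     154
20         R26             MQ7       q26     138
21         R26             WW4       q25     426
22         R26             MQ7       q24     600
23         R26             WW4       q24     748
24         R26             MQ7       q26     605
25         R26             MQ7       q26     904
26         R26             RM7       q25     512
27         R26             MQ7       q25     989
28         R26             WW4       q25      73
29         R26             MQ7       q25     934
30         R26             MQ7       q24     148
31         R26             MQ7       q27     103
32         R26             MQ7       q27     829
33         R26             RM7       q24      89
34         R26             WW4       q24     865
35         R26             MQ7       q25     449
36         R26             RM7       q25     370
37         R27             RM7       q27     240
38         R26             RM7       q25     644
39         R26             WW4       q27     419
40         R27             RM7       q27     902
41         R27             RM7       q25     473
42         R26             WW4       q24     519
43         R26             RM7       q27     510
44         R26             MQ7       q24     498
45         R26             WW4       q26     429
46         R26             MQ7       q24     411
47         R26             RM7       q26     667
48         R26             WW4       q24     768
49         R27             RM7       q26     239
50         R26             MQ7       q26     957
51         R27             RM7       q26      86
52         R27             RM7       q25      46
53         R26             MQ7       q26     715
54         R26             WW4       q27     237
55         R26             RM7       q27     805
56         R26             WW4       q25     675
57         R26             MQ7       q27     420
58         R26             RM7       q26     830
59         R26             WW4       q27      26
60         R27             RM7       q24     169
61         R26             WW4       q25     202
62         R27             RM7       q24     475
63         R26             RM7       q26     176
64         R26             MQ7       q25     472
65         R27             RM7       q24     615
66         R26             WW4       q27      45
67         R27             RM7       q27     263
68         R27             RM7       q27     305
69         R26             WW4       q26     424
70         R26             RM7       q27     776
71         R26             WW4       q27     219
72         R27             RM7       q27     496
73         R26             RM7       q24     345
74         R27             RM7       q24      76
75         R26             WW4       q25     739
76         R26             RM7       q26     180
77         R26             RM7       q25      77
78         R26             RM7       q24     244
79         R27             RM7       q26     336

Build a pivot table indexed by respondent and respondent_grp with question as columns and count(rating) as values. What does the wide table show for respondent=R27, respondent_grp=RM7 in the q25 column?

Rows with respondent=R27, respondent_grp=RM7 and question=q25: rating values are 819, 849, 68, 473, 46.
5 rows match — count = 5.

5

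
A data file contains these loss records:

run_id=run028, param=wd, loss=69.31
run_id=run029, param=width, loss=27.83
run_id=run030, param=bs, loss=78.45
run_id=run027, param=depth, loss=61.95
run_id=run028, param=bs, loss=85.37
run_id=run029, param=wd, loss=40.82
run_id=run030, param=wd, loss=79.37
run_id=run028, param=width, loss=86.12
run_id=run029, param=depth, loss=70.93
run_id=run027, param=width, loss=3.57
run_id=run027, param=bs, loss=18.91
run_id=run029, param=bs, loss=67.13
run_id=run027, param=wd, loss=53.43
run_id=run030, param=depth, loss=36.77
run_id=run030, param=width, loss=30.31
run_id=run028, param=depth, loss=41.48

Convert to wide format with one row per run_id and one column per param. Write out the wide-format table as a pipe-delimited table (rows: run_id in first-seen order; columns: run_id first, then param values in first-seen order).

Columns: run_id plus the 4 distinct param values (wd, width, bs, depth).
For example, row run028 column wd takes loss=69.31 from the long row (run028, wd).

| run_id | wd | width | bs | depth |
| run028 | 69.31 | 86.12 | 85.37 | 41.48 |
| run029 | 40.82 | 27.83 | 67.13 | 70.93 |
| run030 | 79.37 | 30.31 | 78.45 | 36.77 |
| run027 | 53.43 | 3.57 | 18.91 | 61.95 |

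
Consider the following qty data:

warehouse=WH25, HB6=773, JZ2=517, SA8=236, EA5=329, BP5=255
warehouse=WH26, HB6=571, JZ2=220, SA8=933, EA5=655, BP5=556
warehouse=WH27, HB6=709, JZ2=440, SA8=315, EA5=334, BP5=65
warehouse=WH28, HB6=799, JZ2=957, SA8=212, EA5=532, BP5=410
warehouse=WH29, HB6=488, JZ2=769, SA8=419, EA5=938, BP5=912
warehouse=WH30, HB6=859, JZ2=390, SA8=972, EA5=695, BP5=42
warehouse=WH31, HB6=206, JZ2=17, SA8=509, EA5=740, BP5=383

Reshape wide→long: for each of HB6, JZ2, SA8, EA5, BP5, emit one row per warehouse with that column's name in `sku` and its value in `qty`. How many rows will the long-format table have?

7 warehouse values × 5 melted columns = 35 rows.

35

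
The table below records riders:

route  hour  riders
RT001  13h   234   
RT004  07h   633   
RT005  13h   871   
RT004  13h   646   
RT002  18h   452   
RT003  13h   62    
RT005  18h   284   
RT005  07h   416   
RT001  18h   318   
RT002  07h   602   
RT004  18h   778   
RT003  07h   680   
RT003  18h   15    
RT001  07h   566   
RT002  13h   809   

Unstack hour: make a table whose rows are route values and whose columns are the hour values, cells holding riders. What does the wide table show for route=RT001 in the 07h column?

Wide layout: rows indexed by route, columns are the 3 distinct hour values (13h, 07h, 18h).
Cell (route=RT001, hour=07h) draws from the long row where route=RT001 and hour=07h, which has riders=566.

566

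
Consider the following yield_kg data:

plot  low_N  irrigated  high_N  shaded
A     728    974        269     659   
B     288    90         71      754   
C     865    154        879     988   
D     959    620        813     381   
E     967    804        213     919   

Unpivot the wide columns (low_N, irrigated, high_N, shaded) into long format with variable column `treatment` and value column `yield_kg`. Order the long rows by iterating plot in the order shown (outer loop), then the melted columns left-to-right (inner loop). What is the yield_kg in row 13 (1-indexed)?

959

20 rows total (5 × 4). Row 13: index ⌊(13-1)/4⌋ = 3 into plot → D; (13-1) mod 4 = 0 into the melted columns → low_N.
So row 13 is (D, low_N, 959); yield_kg = 959.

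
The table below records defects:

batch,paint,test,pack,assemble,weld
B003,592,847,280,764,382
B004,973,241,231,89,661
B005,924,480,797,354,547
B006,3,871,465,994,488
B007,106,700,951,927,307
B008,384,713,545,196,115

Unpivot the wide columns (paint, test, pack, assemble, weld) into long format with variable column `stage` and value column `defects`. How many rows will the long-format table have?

30

6 batch values × 5 melted columns = 30 rows.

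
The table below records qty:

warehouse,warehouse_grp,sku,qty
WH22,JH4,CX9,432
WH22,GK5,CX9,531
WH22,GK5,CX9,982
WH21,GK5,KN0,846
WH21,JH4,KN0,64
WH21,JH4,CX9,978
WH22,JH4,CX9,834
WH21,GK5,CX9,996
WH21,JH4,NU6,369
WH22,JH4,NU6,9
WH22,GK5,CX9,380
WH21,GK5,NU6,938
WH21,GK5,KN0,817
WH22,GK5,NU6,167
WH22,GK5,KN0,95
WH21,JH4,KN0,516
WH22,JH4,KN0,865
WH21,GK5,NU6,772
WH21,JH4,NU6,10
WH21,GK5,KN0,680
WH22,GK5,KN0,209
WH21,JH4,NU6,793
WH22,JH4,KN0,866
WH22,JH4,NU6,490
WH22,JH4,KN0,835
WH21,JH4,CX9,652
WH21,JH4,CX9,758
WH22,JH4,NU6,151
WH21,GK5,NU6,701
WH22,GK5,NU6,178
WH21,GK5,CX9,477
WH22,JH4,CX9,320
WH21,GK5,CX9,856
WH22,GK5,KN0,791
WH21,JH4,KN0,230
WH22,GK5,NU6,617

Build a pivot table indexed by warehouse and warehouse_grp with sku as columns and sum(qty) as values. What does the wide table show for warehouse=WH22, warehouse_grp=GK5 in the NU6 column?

962

Rows with warehouse=WH22, warehouse_grp=GK5 and sku=NU6: qty values are 167, 178, 617.
167 + 178 + 617 = 962.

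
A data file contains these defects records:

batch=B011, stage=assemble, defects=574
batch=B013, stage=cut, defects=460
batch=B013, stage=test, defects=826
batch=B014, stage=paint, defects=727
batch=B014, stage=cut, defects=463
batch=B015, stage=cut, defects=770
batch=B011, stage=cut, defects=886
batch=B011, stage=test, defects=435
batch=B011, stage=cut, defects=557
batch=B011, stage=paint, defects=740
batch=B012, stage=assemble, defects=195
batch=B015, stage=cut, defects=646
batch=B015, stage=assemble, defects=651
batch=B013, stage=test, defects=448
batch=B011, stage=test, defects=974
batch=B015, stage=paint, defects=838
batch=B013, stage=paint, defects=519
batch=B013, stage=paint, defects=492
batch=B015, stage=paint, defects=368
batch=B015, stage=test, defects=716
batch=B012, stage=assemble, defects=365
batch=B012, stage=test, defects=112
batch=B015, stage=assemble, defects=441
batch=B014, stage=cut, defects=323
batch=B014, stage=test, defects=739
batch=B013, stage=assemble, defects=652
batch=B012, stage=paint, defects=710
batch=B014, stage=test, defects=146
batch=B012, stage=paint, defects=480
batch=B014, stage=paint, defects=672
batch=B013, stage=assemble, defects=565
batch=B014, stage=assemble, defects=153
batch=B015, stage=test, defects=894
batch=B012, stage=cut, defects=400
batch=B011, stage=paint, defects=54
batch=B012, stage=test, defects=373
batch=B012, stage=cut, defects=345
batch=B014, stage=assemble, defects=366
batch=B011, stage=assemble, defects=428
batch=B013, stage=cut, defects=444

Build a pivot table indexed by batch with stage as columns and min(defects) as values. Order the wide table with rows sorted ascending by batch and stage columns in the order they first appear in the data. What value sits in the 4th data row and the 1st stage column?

153

With rows sorted ascending by batch, row 4 is batch=B014. stage columns in first-appearance order: assemble, cut, test, paint; column 1 is assemble.
Long rows with batch=B014, stage=assemble: min(153, 366) = 153.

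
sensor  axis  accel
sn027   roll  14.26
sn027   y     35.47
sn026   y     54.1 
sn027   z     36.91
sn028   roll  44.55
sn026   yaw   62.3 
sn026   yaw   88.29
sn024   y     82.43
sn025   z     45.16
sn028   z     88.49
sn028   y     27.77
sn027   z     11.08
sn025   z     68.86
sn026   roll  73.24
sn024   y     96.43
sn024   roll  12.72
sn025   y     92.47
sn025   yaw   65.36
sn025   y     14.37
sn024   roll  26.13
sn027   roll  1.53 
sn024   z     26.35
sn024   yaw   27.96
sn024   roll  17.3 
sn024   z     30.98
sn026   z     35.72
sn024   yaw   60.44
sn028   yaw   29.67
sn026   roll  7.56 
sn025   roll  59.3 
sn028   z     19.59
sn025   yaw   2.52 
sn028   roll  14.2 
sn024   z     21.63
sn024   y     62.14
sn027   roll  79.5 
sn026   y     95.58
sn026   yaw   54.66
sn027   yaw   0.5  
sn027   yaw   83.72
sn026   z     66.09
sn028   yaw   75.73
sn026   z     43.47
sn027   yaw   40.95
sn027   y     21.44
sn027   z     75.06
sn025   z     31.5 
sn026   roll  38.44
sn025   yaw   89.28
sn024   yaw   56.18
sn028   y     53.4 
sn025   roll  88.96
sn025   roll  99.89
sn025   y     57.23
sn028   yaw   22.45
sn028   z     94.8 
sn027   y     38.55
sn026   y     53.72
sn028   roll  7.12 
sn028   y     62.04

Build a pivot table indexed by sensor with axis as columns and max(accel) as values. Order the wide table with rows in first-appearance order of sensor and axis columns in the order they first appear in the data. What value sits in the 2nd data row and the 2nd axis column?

95.58

With rows in first-appearance order of sensor, row 2 is sensor=sn026. axis columns in first-appearance order: roll, y, z, yaw; column 2 is y.
Long rows with sensor=sn026, axis=y: max(54.1, 95.58, 53.72) = 95.58.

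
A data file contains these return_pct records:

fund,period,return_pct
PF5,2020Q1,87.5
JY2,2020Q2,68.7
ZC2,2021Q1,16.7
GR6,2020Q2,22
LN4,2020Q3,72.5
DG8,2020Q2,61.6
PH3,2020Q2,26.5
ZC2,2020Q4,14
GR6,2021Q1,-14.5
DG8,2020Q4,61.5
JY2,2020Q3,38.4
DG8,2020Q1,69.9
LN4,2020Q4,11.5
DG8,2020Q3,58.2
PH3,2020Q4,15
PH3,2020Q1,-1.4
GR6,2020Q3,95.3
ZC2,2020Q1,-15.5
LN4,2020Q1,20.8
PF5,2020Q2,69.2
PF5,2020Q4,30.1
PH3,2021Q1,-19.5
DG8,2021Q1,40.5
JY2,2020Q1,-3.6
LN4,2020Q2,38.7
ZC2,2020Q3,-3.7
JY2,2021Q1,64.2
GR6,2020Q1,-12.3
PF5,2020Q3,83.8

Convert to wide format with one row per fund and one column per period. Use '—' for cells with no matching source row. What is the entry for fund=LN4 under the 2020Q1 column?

20.8

The long row with fund=LN4, period=2020Q1 has return_pct=20.8.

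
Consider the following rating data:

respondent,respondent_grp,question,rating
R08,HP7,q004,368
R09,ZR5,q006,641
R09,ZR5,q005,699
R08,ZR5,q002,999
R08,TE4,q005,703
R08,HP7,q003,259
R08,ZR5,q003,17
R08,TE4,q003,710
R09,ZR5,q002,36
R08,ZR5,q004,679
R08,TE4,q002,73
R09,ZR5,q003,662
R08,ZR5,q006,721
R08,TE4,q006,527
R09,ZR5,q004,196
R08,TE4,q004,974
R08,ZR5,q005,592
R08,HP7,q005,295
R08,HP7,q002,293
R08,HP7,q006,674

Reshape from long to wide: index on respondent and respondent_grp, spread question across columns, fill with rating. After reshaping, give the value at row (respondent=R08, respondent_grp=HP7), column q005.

295

Wide layout: rows indexed by respondent and respondent_grp, columns are the 5 distinct question values (q004, q006, q005, q002, q003).
Cell (respondent=R08, respondent_grp=HP7, question=q005) draws from the long row where respondent=R08, respondent_grp=HP7 and question=q005, which has rating=295.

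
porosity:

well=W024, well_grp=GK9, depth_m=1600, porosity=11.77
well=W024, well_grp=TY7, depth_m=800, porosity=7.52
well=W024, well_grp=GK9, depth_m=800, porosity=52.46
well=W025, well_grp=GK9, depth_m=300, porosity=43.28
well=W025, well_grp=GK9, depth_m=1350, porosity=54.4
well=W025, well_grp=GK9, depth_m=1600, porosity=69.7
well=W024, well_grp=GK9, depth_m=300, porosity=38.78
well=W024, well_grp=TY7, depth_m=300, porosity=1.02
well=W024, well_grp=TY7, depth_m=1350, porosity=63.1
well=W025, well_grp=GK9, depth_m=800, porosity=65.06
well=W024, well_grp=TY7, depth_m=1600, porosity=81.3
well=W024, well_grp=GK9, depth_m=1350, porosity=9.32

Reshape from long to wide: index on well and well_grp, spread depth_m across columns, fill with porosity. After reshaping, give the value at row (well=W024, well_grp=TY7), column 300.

1.02

Wide layout: rows indexed by well and well_grp, columns are the 4 distinct depth_m values (1600, 800, 300, 1350).
Cell (well=W024, well_grp=TY7, depth_m=300) draws from the long row where well=W024, well_grp=TY7 and depth_m=300, which has porosity=1.02.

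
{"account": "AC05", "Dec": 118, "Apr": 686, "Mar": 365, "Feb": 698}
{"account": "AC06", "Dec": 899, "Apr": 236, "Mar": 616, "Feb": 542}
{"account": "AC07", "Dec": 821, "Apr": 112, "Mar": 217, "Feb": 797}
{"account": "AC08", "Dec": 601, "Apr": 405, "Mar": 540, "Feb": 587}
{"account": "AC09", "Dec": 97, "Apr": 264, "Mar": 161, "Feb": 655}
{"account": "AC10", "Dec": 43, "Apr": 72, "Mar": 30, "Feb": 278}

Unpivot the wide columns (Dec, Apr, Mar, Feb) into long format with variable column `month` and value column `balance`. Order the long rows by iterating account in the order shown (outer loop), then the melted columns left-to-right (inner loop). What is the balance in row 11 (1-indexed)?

217

24 rows total (6 × 4). Row 11: index ⌊(11-1)/4⌋ = 2 into account → AC07; (11-1) mod 4 = 2 into the melted columns → Mar.
So row 11 is (AC07, Mar, 217); balance = 217.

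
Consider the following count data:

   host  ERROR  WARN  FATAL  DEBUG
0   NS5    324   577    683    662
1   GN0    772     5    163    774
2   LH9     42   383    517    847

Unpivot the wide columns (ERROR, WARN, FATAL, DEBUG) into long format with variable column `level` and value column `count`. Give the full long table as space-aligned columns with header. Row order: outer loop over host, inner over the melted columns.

host  level  count
NS5   ERROR  324  
NS5   WARN   577  
NS5   FATAL  683  
NS5   DEBUG  662  
GN0   ERROR  772  
GN0   WARN   5    
GN0   FATAL  163  
GN0   DEBUG  774  
LH9   ERROR  42   
LH9   WARN   383  
LH9   FATAL  517  
LH9   DEBUG  847  

Each (host, column) pair becomes one row: 3 × 4 = 12 rows.
For example, (NS5, ERROR) → count=324.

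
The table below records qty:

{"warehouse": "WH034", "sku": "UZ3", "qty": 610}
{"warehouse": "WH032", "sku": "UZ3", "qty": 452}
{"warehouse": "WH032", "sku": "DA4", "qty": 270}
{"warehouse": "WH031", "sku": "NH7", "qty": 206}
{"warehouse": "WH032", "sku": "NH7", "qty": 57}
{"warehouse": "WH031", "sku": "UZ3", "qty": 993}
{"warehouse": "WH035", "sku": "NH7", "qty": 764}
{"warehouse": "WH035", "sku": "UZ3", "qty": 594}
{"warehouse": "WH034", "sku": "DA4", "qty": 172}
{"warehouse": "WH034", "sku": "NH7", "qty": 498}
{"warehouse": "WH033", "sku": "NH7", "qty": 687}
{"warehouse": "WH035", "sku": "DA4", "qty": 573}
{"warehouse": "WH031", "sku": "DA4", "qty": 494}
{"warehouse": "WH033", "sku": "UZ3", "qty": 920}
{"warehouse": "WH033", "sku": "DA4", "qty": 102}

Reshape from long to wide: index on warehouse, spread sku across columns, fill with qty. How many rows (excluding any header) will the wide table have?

5 distinct warehouse values → 5 rows.

5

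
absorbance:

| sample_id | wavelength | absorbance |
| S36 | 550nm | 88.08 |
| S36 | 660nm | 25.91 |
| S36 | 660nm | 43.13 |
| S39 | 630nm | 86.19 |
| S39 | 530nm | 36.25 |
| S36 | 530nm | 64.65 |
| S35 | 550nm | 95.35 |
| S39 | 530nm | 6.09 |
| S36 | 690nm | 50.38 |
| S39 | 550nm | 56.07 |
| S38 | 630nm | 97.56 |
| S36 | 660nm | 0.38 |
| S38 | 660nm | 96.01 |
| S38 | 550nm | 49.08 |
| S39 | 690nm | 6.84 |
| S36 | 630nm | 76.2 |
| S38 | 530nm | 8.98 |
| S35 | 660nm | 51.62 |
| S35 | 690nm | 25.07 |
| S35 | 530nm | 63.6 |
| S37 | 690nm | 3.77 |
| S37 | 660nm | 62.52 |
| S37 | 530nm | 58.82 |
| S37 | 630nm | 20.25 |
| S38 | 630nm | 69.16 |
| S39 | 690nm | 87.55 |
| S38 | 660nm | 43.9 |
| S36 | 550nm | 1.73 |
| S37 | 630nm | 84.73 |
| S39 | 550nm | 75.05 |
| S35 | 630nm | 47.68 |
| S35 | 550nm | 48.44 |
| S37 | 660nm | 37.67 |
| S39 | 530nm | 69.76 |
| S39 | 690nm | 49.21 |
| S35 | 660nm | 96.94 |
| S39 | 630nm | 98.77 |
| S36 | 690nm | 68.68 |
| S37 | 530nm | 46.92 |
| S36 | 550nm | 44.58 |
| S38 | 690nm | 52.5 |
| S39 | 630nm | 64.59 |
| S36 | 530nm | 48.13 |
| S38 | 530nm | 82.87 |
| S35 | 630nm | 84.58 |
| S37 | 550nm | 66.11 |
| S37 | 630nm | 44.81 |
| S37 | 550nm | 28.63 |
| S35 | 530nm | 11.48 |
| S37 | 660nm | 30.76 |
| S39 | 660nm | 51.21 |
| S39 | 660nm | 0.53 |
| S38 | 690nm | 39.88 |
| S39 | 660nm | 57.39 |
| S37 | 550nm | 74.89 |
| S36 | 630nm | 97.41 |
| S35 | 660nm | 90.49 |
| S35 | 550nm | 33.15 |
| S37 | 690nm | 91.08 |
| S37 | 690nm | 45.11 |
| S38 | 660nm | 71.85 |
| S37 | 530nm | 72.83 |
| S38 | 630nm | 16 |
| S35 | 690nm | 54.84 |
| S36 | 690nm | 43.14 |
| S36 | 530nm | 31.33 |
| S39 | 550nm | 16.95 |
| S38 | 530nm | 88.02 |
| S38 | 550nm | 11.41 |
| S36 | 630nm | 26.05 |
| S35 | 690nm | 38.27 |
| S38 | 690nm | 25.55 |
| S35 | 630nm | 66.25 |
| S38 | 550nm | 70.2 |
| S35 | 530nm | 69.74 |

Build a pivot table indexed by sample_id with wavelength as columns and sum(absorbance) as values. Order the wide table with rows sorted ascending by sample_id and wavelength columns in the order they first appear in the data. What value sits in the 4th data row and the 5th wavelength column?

117.93

With rows sorted ascending by sample_id, row 4 is sample_id=S38. wavelength columns in first-appearance order: 550nm, 660nm, 630nm, 530nm, 690nm; column 5 is 690nm.
Long rows with sample_id=S38, wavelength=690nm: 52.5 + 39.88 + 25.55 = 117.93.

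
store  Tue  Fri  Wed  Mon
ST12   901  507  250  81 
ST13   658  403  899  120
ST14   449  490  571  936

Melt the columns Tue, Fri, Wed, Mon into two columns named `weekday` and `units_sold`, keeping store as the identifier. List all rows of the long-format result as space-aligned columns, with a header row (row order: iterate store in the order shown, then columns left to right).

store  weekday  units_sold
ST12   Tue      901       
ST12   Fri      507       
ST12   Wed      250       
ST12   Mon      81        
ST13   Tue      658       
ST13   Fri      403       
ST13   Wed      899       
ST13   Mon      120       
ST14   Tue      449       
ST14   Fri      490       
ST14   Wed      571       
ST14   Mon      936       

Each (store, column) pair becomes one row: 3 × 4 = 12 rows.
For example, (ST12, Tue) → units_sold=901.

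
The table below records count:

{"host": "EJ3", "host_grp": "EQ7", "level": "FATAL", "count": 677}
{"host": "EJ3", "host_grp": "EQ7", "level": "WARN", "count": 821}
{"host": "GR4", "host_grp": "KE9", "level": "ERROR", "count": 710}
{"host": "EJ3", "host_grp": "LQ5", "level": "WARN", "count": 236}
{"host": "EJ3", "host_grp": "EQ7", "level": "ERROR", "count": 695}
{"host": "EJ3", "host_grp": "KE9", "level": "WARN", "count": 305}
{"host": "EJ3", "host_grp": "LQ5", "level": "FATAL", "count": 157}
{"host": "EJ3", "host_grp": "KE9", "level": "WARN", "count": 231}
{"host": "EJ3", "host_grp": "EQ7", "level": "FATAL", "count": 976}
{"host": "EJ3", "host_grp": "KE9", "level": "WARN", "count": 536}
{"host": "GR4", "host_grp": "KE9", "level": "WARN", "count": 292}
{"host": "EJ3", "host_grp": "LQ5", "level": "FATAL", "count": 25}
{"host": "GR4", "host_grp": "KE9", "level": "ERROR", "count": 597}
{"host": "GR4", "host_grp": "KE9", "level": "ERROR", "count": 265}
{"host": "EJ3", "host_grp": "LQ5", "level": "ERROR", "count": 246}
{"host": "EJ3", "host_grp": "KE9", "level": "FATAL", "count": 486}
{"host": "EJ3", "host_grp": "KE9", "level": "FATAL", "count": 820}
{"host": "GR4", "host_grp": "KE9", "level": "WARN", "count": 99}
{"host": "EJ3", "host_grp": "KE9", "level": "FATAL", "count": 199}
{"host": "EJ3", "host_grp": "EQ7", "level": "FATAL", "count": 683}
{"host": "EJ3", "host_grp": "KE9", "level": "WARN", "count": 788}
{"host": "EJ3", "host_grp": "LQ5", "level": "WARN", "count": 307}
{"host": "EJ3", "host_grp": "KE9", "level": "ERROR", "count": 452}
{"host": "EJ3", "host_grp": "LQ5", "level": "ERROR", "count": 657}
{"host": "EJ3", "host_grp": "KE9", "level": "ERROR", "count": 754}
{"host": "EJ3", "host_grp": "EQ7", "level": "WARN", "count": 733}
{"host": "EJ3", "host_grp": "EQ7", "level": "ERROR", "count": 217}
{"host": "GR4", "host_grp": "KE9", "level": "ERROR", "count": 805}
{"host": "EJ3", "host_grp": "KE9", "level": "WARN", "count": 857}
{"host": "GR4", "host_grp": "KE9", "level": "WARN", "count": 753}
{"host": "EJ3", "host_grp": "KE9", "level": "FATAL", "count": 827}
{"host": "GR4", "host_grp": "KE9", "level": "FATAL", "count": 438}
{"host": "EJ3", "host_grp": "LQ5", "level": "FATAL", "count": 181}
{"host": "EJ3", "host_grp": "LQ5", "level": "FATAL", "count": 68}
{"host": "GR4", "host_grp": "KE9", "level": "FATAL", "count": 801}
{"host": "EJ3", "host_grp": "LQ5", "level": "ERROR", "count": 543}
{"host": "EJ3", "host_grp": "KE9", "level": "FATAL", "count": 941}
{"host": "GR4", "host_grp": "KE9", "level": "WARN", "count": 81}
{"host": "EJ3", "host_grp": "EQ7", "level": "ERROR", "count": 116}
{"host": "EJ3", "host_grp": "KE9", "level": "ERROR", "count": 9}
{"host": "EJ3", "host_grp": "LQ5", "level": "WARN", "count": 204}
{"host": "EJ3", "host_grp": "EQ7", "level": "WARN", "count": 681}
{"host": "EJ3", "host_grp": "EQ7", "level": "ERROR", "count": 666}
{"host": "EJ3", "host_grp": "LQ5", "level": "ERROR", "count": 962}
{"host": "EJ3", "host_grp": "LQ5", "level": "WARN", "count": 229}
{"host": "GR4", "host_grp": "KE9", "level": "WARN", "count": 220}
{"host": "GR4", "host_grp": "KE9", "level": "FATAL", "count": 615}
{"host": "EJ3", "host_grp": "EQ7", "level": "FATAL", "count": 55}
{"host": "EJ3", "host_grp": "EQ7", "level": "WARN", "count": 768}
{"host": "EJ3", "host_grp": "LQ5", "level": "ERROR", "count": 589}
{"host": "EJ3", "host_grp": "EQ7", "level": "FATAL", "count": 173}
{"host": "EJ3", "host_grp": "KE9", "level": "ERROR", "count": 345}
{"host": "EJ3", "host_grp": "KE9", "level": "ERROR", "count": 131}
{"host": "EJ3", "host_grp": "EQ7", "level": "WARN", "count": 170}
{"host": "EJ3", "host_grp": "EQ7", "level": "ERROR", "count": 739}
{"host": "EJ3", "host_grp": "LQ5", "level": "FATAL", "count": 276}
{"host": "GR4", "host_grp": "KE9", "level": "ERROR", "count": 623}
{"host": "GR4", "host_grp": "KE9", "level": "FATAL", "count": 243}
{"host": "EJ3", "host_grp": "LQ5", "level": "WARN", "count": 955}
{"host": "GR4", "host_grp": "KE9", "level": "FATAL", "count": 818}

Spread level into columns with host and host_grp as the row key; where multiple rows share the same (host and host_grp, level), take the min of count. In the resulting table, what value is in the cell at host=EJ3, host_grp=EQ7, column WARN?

170

Rows with host=EJ3, host_grp=EQ7 and level=WARN: count values are 821, 733, 681, 768, 170.
min(821, 733, 681, 768, 170) = 170.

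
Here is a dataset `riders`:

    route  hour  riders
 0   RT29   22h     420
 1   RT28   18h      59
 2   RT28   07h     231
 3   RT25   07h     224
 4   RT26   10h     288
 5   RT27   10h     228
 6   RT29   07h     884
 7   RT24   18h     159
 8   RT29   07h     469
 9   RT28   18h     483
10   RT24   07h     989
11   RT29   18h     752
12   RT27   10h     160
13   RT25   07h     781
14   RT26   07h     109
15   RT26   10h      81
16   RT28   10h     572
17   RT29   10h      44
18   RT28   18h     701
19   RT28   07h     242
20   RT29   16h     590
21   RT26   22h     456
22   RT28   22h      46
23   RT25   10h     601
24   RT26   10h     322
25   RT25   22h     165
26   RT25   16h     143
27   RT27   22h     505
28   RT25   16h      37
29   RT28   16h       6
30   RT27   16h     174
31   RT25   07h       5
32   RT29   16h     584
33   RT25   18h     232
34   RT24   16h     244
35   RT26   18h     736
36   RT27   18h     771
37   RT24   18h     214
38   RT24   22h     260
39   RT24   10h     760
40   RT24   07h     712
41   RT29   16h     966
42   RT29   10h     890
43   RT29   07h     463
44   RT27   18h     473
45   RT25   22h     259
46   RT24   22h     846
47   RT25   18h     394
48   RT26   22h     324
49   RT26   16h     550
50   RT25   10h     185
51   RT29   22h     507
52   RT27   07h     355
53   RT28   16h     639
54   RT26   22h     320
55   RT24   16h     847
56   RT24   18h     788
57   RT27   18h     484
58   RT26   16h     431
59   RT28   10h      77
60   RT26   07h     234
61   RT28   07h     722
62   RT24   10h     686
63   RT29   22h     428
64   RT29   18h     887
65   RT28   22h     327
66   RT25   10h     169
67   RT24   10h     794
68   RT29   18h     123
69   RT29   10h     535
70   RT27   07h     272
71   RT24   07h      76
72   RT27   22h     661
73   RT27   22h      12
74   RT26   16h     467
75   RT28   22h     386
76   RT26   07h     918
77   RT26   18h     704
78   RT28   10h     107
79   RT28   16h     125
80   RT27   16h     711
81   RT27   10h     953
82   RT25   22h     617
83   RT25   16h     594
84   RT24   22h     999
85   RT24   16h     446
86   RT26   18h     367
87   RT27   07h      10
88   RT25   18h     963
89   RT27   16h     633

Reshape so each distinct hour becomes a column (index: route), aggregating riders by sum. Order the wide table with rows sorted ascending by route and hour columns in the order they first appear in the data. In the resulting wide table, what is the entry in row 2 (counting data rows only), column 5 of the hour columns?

With rows sorted ascending by route, row 2 is route=RT25. hour columns in first-appearance order: 22h, 18h, 07h, 10h, 16h; column 5 is 16h.
Long rows with route=RT25, hour=16h: 143 + 37 + 594 = 774.

774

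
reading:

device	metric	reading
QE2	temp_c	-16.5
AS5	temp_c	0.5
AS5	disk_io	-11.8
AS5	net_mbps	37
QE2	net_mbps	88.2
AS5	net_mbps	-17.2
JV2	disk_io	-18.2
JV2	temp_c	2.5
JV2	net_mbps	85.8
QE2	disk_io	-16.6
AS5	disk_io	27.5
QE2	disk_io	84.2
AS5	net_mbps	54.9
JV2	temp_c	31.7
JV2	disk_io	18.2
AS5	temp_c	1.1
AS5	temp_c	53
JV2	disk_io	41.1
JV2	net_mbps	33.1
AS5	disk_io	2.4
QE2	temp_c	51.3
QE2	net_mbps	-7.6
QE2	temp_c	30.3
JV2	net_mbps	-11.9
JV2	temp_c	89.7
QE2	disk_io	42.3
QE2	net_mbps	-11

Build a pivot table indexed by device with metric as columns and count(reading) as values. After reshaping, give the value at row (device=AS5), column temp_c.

Rows with device=AS5 and metric=temp_c: reading values are 0.5, 1.1, 53.
3 rows match — count = 3.

3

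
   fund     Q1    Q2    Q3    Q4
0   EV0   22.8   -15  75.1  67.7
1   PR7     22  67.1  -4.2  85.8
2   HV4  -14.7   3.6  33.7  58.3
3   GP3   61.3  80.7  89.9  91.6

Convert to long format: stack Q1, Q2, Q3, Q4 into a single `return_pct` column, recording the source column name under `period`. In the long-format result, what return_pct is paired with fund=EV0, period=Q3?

Unpivoting turns each (fund, wide-column) pair into one long row.
The wide cell at row EV0, column Q3 holds 75.1, so the long row (EV0, Q3) has return_pct=75.1.

75.1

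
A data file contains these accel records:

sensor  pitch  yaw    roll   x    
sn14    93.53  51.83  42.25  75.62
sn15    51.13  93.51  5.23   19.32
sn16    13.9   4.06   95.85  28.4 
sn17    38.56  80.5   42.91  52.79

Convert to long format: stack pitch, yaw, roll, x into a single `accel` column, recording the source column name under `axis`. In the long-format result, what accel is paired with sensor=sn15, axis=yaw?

93.51

Unpivoting turns each (sensor, wide-column) pair into one long row.
The wide cell at row sn15, column yaw holds 93.51, so the long row (sn15, yaw) has accel=93.51.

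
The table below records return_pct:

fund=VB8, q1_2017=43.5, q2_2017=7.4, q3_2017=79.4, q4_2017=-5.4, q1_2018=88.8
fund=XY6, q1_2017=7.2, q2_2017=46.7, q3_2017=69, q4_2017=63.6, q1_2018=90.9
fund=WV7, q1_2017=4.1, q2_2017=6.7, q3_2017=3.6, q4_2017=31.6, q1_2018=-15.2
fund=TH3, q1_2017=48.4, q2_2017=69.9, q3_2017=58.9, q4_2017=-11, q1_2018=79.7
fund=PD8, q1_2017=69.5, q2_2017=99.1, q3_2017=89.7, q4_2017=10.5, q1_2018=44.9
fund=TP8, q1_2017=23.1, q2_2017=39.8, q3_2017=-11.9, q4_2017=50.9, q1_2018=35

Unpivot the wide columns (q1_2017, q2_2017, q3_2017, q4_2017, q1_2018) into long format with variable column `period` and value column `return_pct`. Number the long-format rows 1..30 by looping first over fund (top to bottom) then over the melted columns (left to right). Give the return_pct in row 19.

-11

30 rows total (6 × 5). Row 19: index ⌊(19-1)/5⌋ = 3 into fund → TH3; (19-1) mod 5 = 3 into the melted columns → q4_2017.
So row 19 is (TH3, q4_2017, -11); return_pct = -11.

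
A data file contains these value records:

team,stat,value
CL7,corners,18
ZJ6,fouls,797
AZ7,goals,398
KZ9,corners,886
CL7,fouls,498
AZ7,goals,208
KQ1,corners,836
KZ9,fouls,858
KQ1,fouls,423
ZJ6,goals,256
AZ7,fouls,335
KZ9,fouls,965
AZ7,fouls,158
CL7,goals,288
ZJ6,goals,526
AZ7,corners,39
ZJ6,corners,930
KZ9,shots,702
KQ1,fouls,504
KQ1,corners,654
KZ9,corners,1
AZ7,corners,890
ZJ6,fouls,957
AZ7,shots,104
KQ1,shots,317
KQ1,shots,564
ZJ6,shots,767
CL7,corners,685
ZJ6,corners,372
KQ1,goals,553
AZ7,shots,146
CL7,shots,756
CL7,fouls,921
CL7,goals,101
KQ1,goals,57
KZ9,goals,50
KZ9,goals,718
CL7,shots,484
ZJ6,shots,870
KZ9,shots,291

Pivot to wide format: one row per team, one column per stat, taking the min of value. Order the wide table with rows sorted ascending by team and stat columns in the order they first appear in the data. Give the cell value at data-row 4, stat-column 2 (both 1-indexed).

With rows sorted ascending by team, row 4 is team=KZ9. stat columns in first-appearance order: corners, fouls, goals, shots; column 2 is fouls.
Long rows with team=KZ9, stat=fouls: min(858, 965) = 858.

858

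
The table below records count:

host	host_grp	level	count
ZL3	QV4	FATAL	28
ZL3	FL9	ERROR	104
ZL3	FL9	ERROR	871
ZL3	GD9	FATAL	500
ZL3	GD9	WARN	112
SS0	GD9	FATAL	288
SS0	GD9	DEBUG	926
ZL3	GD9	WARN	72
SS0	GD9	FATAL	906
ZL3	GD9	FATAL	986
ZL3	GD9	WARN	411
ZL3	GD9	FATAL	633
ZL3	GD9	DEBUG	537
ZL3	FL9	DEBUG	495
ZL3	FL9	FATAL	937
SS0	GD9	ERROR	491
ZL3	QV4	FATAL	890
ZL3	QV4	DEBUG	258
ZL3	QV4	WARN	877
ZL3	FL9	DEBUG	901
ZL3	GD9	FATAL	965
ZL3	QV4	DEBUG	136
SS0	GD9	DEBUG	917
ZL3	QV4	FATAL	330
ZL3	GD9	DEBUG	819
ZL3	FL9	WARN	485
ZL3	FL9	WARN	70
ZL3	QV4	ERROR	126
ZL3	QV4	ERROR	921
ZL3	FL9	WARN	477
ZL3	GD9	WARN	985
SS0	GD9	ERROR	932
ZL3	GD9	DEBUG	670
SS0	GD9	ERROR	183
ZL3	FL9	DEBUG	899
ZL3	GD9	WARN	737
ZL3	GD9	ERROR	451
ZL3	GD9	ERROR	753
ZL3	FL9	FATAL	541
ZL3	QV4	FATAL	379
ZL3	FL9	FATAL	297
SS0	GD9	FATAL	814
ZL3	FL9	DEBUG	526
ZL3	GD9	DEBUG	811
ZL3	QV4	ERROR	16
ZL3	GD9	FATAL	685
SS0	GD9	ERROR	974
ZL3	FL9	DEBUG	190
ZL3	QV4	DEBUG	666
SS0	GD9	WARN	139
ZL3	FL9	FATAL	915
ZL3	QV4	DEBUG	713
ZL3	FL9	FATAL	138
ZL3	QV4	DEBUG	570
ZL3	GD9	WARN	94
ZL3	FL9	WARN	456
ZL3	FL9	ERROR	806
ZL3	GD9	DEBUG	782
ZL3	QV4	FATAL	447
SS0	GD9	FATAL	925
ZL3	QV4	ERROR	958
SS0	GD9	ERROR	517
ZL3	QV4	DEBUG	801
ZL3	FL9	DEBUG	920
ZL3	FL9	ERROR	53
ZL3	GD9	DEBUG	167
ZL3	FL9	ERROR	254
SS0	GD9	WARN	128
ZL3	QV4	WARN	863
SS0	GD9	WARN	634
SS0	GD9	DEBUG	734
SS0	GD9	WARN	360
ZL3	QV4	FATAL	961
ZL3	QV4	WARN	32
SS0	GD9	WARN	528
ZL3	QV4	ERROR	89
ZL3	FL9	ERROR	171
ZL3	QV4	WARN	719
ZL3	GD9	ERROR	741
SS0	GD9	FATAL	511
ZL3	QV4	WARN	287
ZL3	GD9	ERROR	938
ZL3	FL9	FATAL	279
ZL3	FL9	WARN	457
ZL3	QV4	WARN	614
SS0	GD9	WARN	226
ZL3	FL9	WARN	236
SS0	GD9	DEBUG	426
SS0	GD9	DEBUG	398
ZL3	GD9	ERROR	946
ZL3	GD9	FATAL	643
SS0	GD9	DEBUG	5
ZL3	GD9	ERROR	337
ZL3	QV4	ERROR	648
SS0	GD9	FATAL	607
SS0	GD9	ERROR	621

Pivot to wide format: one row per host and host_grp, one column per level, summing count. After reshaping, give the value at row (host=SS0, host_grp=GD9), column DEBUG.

3406

Rows with host=SS0, host_grp=GD9 and level=DEBUG: count values are 926, 917, 734, 426, 398, 5.
926 + 917 + 734 + 426 + 398 + 5 = 3406.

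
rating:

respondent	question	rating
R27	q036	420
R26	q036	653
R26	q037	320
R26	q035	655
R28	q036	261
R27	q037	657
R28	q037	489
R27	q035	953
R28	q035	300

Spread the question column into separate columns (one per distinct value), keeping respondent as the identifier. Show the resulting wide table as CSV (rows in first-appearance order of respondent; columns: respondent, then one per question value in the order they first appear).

respondent,q036,q037,q035
R27,420,657,953
R26,653,320,655
R28,261,489,300

Columns: respondent plus the 3 distinct question values (q036, q037, q035).
For example, row R27 column q036 takes rating=420 from the long row (R27, q036).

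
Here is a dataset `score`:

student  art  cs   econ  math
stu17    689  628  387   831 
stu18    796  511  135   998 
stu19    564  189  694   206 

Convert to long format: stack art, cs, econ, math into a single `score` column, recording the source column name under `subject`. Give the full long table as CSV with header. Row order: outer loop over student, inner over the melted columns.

Each (student, column) pair becomes one row: 3 × 4 = 12 rows.
For example, (stu17, art) → score=689.

student,subject,score
stu17,art,689
stu17,cs,628
stu17,econ,387
stu17,math,831
stu18,art,796
stu18,cs,511
stu18,econ,135
stu18,math,998
stu19,art,564
stu19,cs,189
stu19,econ,694
stu19,math,206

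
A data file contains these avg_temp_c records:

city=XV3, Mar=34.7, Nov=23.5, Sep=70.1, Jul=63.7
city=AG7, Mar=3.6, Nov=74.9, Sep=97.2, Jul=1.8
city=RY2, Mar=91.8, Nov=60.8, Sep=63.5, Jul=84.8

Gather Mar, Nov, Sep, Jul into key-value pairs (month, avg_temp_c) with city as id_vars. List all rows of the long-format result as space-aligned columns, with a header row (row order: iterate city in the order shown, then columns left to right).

city  month  avg_temp_c
XV3   Mar    34.7      
XV3   Nov    23.5      
XV3   Sep    70.1      
XV3   Jul    63.7      
AG7   Mar    3.6       
AG7   Nov    74.9      
AG7   Sep    97.2      
AG7   Jul    1.8       
RY2   Mar    91.8      
RY2   Nov    60.8      
RY2   Sep    63.5      
RY2   Jul    84.8      

Each (city, column) pair becomes one row: 3 × 4 = 12 rows.
For example, (XV3, Mar) → avg_temp_c=34.7.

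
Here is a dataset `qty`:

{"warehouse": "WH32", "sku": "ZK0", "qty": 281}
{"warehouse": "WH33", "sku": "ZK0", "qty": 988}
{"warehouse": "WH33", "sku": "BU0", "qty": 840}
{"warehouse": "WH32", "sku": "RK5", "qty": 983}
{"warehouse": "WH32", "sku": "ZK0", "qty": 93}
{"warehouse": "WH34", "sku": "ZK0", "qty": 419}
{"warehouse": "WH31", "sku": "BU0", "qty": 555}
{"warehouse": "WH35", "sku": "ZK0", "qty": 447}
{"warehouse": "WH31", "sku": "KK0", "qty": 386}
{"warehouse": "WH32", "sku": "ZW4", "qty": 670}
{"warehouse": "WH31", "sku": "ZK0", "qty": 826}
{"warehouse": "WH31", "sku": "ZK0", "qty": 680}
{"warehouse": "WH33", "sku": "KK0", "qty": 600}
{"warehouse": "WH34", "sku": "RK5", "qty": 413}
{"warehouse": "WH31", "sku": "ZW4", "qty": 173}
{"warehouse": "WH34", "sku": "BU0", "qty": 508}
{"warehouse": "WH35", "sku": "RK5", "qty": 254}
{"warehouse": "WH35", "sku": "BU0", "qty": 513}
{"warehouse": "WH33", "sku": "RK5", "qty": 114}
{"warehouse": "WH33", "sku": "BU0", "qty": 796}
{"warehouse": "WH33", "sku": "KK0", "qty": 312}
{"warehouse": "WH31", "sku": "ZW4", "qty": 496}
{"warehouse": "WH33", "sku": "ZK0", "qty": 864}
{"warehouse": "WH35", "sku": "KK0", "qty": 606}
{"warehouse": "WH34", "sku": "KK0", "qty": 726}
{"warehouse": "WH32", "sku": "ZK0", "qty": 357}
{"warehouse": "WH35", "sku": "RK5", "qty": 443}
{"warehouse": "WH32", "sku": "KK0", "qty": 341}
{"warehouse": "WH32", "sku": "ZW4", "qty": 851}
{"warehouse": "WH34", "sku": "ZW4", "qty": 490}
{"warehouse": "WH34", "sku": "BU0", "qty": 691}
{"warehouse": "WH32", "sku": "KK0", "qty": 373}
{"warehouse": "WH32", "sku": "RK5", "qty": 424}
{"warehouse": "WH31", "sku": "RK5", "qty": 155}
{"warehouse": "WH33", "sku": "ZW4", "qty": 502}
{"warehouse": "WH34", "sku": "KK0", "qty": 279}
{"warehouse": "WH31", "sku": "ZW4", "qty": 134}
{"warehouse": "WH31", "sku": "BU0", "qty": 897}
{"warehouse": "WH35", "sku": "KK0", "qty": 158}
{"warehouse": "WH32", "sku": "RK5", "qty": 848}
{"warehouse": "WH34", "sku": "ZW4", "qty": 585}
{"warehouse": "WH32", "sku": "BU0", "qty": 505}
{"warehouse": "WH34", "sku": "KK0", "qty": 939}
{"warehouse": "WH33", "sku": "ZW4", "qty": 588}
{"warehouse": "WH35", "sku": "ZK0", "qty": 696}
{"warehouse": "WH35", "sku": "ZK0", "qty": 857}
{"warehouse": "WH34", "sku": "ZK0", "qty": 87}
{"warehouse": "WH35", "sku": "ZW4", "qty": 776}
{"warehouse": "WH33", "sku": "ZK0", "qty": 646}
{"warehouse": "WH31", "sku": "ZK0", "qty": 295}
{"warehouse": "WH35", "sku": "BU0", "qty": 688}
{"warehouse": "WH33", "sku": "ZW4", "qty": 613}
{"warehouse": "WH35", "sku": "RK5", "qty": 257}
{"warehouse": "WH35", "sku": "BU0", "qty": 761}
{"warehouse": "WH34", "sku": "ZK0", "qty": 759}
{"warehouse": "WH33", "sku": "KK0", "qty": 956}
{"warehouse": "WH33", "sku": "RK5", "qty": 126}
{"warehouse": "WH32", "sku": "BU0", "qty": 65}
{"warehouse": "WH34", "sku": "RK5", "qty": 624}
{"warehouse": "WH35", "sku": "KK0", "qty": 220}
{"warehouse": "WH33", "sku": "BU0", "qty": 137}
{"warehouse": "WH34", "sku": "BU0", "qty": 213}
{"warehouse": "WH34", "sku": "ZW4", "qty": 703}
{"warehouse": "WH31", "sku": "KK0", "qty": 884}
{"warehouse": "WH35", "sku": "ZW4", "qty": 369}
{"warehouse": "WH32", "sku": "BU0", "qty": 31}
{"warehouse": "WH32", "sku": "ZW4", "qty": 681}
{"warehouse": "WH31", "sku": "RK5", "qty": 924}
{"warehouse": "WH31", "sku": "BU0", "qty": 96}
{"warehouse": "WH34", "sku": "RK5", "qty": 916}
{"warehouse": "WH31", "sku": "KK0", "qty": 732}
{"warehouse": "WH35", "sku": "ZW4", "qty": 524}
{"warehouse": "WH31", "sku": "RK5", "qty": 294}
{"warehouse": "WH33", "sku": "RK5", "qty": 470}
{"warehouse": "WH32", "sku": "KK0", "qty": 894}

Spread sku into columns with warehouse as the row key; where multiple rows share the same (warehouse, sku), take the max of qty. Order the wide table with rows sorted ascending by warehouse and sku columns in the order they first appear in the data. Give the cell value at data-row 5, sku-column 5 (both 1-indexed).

With rows sorted ascending by warehouse, row 5 is warehouse=WH35. sku columns in first-appearance order: ZK0, BU0, RK5, KK0, ZW4; column 5 is ZW4.
Long rows with warehouse=WH35, sku=ZW4: max(776, 369, 524) = 776.

776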